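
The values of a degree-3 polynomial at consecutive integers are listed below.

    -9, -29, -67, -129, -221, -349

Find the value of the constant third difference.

-6

D1: -20, -38, -62, -92, -128
D2: -18, -24, -30, -36
D3: -6, -6, -6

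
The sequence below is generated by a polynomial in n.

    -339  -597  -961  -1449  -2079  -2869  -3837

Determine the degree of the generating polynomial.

3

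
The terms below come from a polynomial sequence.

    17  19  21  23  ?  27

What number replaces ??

25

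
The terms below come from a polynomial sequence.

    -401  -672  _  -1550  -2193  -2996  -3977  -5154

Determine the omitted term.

-1049

Using the last 5 terms:
D1: -643, -803, -981, -1177
D2: -160, -178, -196
D3: -18, -18
Constant third difference = -18.
Extend backward: -160 + 18 = -142;  -643 + 142 = -501;  -1550 + 501 = -1049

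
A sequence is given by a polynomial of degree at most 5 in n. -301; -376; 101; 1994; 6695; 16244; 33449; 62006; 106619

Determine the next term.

173120

-75 , 477 , 1893 , 4701 , 9549 , 17205 , 28557 , 44613
552 , 1416 , 2808 , 4848 , 7656 , 11352 , 16056
864 , 1392 , 2040 , 2808 , 3696 , 4704
528 , 648 , 768 , 888 , 1008
120 , 120 , 120 , 120
Constant fifth difference = 120, so extend:
1008 + 120 = 1128;  4704 + 1128 = 5832;  16056 + 5832 = 21888;  44613 + 21888 = 66501;  106619 + 66501 = 173120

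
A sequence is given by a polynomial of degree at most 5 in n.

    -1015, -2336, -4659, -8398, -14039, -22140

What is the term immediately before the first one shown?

-354

Δ: -1321  -2323  -3739  -5641  -8101
Δ²: -1002  -1416  -1902  -2460
Δ³: -414  -486  -558
Δ⁴: -72  -72
The fourth differences are constant at -72.
Work back: -414 + 72 = -342;  -1002 + 342 = -660;  -1321 + 660 = -661;  -1015 + 661 = -354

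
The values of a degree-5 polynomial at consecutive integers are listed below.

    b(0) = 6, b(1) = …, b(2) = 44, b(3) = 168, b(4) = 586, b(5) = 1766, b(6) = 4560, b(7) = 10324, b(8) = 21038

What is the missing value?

Using the last 7 terms:
Δ: 124  418  1180  2794  5764  10714
Δ²: 294  762  1614  2970  4950
Δ³: 468  852  1356  1980
Δ⁴: 384  504  624
Δ⁵: 120  120
Constant fifth difference = 120.
Extend backward: 384 − 120 = 264;  468 − 264 = 204;  294 − 204 = 90;  124 − 90 = 34;  44 − 34 = 10

10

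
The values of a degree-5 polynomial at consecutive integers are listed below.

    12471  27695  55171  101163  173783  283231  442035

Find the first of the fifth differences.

240

First differences: 15224, 27476, 45992, 72620, 109448, 158804
Second differences: 12252, 18516, 26628, 36828, 49356
Third differences: 6264, 8112, 10200, 12528
Fourth differences: 1848, 2088, 2328
Fifth differences: 240, 240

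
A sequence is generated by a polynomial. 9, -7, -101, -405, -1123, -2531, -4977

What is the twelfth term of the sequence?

D1: -16  -94  -304  -718  -1408  -2446
D2: -78  -210  -414  -690  -1038
D3: -132  -204  -276  -348
D4: -72  -72  -72
Fourth differences constant at -72.
-348 − 72 = -420;  -1038 − 420 = -1458;  -2446 − 1458 = -3904;  -4977 − 3904 = -8881
-420 − 72 = -492;  -1458 − 492 = -1950;  -3904 − 1950 = -5854;  -8881 − 5854 = -14735
-492 − 72 = -564;  -1950 − 564 = -2514;  -5854 − 2514 = -8368;  -14735 − 8368 = -23103
-564 − 72 = -636;  -2514 − 636 = -3150;  -8368 − 3150 = -11518;  -23103 − 11518 = -34621
-636 − 72 = -708;  -3150 − 708 = -3858;  -11518 − 3858 = -15376;  -34621 − 15376 = -49997

-49997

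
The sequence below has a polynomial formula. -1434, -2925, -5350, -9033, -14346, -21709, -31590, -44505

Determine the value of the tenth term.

First differences: -1491, -2425, -3683, -5313, -7363, -9881, -12915
Second differences: -934, -1258, -1630, -2050, -2518, -3034
Third differences: -324, -372, -420, -468, -516
Fourth differences: -48, -48, -48, -48
Constant fourth difference = -48, so extend:
-516 − 48 = -564;  -3034 − 564 = -3598;  -12915 − 3598 = -16513;  -44505 − 16513 = -61018
-564 − 48 = -612;  -3598 − 612 = -4210;  -16513 − 4210 = -20723;  -61018 − 20723 = -81741

-81741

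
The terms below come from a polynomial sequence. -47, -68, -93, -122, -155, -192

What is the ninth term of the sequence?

Δ: -21, -25, -29, -33, -37
Δ²: -4, -4, -4, -4
Second differences constant at -4.
-37 − 4 = -41;  -192 − 41 = -233
-41 − 4 = -45;  -233 − 45 = -278
-45 − 4 = -49;  -278 − 49 = -327

-327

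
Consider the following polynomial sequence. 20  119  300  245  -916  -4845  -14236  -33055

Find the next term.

99  181  -55  -1161  -3929  -9391  -18819
82  -236  -1106  -2768  -5462  -9428
-318  -870  -1662  -2694  -3966
-552  -792  -1032  -1272
-240  -240  -240
The fifth differences are constant (-240).
-1272 − 240 = -1512;  -3966 − 1512 = -5478;  -9428 − 5478 = -14906;  -18819 − 14906 = -33725;  -33055 − 33725 = -66780

-66780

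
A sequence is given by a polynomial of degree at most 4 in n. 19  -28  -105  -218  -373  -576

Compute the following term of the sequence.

-833

D1: -47, -77, -113, -155, -203
D2: -30, -36, -42, -48
D3: -6, -6, -6
Constant third difference = -6, so extend:
-48 − 6 = -54;  -203 − 54 = -257;  -576 − 257 = -833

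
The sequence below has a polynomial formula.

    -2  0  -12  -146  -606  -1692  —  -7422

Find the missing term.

-3800

Using the first 6 terms:
2, -12, -134, -460, -1086
-14, -122, -326, -626
-108, -204, -300
-96, -96
Constant fourth difference = -96.
Extend forward: -300 − 96 = -396;  -626 − 396 = -1022;  -1086 − 1022 = -2108;  -1692 − 2108 = -3800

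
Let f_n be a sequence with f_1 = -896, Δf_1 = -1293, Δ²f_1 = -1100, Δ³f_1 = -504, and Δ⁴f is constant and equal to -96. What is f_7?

Build the table forward from the leading diagonal:
D4: -96  -96  -96  -96  -96  -96  -96
D3: -504  -600  -696  -792  -888  -984  -1080
D2: -1100  -1604  -2204  -2900  -3692  -4580  -5564
D1: -1293  -2393  -3997  -6201  -9101  -12793  -17373
f: -896  -2189  -4582  -8579  -14780  -23881  -36674

-36674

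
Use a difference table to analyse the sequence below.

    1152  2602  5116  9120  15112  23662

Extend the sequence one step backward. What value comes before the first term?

D1: 1450  2514  4004  5992  8550
D2: 1064  1490  1988  2558
D3: 426  498  570
D4: 72  72
The fourth differences are constant at 72.
Work back: 426 − 72 = 354;  1064 − 354 = 710;  1450 − 710 = 740;  1152 − 740 = 412

412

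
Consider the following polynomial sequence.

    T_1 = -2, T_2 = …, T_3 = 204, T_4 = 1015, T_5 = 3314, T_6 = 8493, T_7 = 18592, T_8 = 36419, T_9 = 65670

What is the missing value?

17

Using the last 7 terms:
First differences: 811  2299  5179  10099  17827  29251
Second differences: 1488  2880  4920  7728  11424
Third differences: 1392  2040  2808  3696
Fourth differences: 648  768  888
Fifth differences: 120  120
Constant fifth difference = 120.
Extend backward: 648 − 120 = 528;  1392 − 528 = 864;  1488 − 864 = 624;  811 − 624 = 187;  204 − 187 = 17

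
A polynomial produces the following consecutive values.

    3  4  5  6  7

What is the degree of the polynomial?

First differences: 1, 1, 1, 1
The first differences are constant, so the polynomial has degree 1.

1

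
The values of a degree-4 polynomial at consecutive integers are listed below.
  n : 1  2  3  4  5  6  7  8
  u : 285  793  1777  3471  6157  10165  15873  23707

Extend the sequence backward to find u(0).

67

508  984  1694  2686  4008  5708  7834
476  710  992  1322  1700  2126
234  282  330  378  426
48  48  48  48
The fourth differences are constant at 48.
Work back: 234 − 48 = 186;  476 − 186 = 290;  508 − 290 = 218;  285 − 218 = 67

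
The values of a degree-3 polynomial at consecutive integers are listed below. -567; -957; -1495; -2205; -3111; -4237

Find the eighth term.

-7245

First differences: -390 , -538 , -710 , -906 , -1126
Second differences: -148 , -172 , -196 , -220
Third differences: -24 , -24 , -24
The third differences are constant (-24).
-220 − 24 = -244;  -1126 − 244 = -1370;  -4237 − 1370 = -5607
-244 − 24 = -268;  -1370 − 268 = -1638;  -5607 − 1638 = -7245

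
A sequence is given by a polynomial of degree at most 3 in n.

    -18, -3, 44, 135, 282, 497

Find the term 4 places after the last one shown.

2277

First differences: 15, 47, 91, 147, 215
Second differences: 32, 44, 56, 68
Third differences: 12, 12, 12
The third differences are constant (12).
68 + 12 = 80;  215 + 80 = 295;  497 + 295 = 792
80 + 12 = 92;  295 + 92 = 387;  792 + 387 = 1179
92 + 12 = 104;  387 + 104 = 491;  1179 + 491 = 1670
104 + 12 = 116;  491 + 116 = 607;  1670 + 607 = 2277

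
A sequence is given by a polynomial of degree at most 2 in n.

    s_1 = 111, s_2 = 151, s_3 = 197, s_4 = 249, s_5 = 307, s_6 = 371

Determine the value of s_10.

687

40, 46, 52, 58, 64
6, 6, 6, 6
Constant second difference = 6, so extend:
64 + 6 = 70;  371 + 70 = 441
70 + 6 = 76;  441 + 76 = 517
76 + 6 = 82;  517 + 82 = 599
82 + 6 = 88;  599 + 88 = 687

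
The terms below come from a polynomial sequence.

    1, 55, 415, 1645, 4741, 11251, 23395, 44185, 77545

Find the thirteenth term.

453805

D1: 54  360  1230  3096  6510  12144  20790  33360
D2: 306  870  1866  3414  5634  8646  12570
D3: 564  996  1548  2220  3012  3924
D4: 432  552  672  792  912
D5: 120  120  120  120
The fifth differences are constant (120).
912 + 120 = 1032;  3924 + 1032 = 4956;  12570 + 4956 = 17526;  33360 + 17526 = 50886;  77545 + 50886 = 128431
1032 + 120 = 1152;  4956 + 1152 = 6108;  17526 + 6108 = 23634;  50886 + 23634 = 74520;  128431 + 74520 = 202951
1152 + 120 = 1272;  6108 + 1272 = 7380;  23634 + 7380 = 31014;  74520 + 31014 = 105534;  202951 + 105534 = 308485
1272 + 120 = 1392;  7380 + 1392 = 8772;  31014 + 8772 = 39786;  105534 + 39786 = 145320;  308485 + 145320 = 453805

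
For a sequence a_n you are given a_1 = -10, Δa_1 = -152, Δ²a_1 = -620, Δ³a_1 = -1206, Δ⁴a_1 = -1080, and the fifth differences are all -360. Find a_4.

-3532

Build the table forward from the leading diagonal:
D5: -360  -360  -360  -360
D4: -1080  -1440  -1800  -2160
D3: -1206  -2286  -3726  -5526
D2: -620  -1826  -4112  -7838
D1: -152  -772  -2598  -6710
a: -10  -162  -934  -3532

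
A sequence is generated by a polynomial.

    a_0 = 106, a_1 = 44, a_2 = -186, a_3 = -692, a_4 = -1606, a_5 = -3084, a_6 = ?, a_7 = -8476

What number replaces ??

-5306

Using the first 6 terms:
-62, -230, -506, -914, -1478
-168, -276, -408, -564
-108, -132, -156
-24, -24
Constant fourth difference = -24.
Extend forward: -156 − 24 = -180;  -564 − 180 = -744;  -1478 − 744 = -2222;  -3084 − 2222 = -5306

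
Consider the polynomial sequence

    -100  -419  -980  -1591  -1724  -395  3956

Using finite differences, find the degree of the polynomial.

First differences: -319, -561, -611, -133, 1329, 4351
Second differences: -242, -50, 478, 1462, 3022
Third differences: 192, 528, 984, 1560
Fourth differences: 336, 456, 576
Fifth differences: 120, 120
The fifth differences are constant, so the polynomial has degree 5.

5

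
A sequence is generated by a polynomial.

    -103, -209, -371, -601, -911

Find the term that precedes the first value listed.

-41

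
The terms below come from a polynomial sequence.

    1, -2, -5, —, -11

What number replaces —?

-8

Using the first 3 terms:
-3, -3
Constant first difference = -3.
Extend forward: -5 − 3 = -8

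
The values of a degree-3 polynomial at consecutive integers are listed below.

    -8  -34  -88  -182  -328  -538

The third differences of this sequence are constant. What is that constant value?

-12

D1: -26, -54, -94, -146, -210
D2: -28, -40, -52, -64
D3: -12, -12, -12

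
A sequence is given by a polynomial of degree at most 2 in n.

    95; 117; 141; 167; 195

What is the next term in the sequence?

First differences: 22  24  26  28
Second differences: 2  2  2
Second differences constant at 2.
28 + 2 = 30;  195 + 30 = 225

225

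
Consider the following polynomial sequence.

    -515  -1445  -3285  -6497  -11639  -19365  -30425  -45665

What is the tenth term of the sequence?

-92549

D1: -930, -1840, -3212, -5142, -7726, -11060, -15240
D2: -910, -1372, -1930, -2584, -3334, -4180
D3: -462, -558, -654, -750, -846
D4: -96, -96, -96, -96
Fourth differences constant at -96.
-846 − 96 = -942;  -4180 − 942 = -5122;  -15240 − 5122 = -20362;  -45665 − 20362 = -66027
-942 − 96 = -1038;  -5122 − 1038 = -6160;  -20362 − 6160 = -26522;  -66027 − 26522 = -92549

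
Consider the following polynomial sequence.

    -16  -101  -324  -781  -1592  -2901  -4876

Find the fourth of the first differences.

First differences: -85, -223, -457, -811, -1309, -1975
Second differences: -138, -234, -354, -498, -666
Third differences: -96, -120, -144, -168
Fourth differences: -24, -24, -24

-811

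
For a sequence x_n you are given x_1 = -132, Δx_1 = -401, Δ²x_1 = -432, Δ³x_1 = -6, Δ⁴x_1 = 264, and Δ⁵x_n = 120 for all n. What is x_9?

9428

Build the table forward from the leading diagonal:
D5: 120  120  120  120  120  120  120  120  120
D4: 264  384  504  624  744  864  984  1104  1224
D3: -6  258  642  1146  1770  2514  3378  4362  5466
D2: -432  -438  -180  462  1608  3378  5892  9270  13632
D1: -401  -833  -1271  -1451  -989  619  3997  9889  19159
x: -132  -533  -1366  -2637  -4088  -5077  -4458  -461  9428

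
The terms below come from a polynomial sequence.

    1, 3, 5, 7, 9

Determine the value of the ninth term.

Δ: 2  2  2  2
Constant first difference = 2, so extend:
9 + 2 = 11
11 + 2 = 13
13 + 2 = 15
15 + 2 = 17

17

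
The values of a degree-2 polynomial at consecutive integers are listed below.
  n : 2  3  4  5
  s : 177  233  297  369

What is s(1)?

56, 64, 72
8, 8
The second differences are constant at 8.
Work back: 56 − 8 = 48;  177 − 48 = 129

129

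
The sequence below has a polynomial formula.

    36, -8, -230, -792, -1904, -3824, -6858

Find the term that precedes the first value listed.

First differences: -44, -222, -562, -1112, -1920, -3034
Second differences: -178, -340, -550, -808, -1114
Third differences: -162, -210, -258, -306
Fourth differences: -48, -48, -48
The fourth differences are constant at -48.
Work back: -162 + 48 = -114;  -178 + 114 = -64;  -44 + 64 = 20;  36 − 20 = 16

16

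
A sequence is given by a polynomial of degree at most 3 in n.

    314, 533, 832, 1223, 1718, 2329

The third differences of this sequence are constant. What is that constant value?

D1: 219, 299, 391, 495, 611
D2: 80, 92, 104, 116
D3: 12, 12, 12

12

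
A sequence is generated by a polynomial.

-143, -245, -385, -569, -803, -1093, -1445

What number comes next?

-1865

D1: -102  -140  -184  -234  -290  -352
D2: -38  -44  -50  -56  -62
D3: -6  -6  -6  -6
Constant third difference = -6, so extend:
-62 − 6 = -68;  -352 − 68 = -420;  -1445 − 420 = -1865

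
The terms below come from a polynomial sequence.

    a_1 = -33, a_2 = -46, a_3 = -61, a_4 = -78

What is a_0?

-22

D1: -13  -15  -17
D2: -2  -2
The second differences are constant at -2.
Work back: -13 + 2 = -11;  -33 + 11 = -22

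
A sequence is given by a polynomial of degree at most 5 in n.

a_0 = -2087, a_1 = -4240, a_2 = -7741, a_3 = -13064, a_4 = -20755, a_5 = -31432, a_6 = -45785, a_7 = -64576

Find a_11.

First differences: -2153  -3501  -5323  -7691  -10677  -14353  -18791
Second differences: -1348  -1822  -2368  -2986  -3676  -4438
Third differences: -474  -546  -618  -690  -762
Fourth differences: -72  -72  -72  -72
Constant fourth difference = -72, so extend:
-762 − 72 = -834;  -4438 − 834 = -5272;  -18791 − 5272 = -24063;  -64576 − 24063 = -88639
-834 − 72 = -906;  -5272 − 906 = -6178;  -24063 − 6178 = -30241;  -88639 − 30241 = -118880
-906 − 72 = -978;  -6178 − 978 = -7156;  -30241 − 7156 = -37397;  -118880 − 37397 = -156277
-978 − 72 = -1050;  -7156 − 1050 = -8206;  -37397 − 8206 = -45603;  -156277 − 45603 = -201880

-201880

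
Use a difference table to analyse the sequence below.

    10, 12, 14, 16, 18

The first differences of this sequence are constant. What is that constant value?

First differences: 2, 2, 2, 2

2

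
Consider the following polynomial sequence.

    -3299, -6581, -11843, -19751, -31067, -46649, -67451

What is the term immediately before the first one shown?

-3282, -5262, -7908, -11316, -15582, -20802
-1980, -2646, -3408, -4266, -5220
-666, -762, -858, -954
-96, -96, -96
The fourth differences are constant at -96.
Work back: -666 + 96 = -570;  -1980 + 570 = -1410;  -3282 + 1410 = -1872;  -3299 + 1872 = -1427

-1427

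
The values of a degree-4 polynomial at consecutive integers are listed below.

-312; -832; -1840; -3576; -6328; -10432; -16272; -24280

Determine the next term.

-34936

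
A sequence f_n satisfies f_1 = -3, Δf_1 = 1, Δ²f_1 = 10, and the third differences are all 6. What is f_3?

9

Build the table forward from the leading diagonal:
D3: 6, 6, 6
D2: 10, 16, 22
D1: 1, 11, 27
f: -3, -2, 9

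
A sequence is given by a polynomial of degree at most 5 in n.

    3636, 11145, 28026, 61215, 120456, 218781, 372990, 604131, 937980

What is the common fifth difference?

480

D1: 7509, 16881, 33189, 59241, 98325, 154209, 231141, 333849
D2: 9372, 16308, 26052, 39084, 55884, 76932, 102708
D3: 6936, 9744, 13032, 16800, 21048, 25776
D4: 2808, 3288, 3768, 4248, 4728
D5: 480, 480, 480, 480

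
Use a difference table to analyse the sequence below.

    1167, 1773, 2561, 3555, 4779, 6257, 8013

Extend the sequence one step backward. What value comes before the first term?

D1: 606, 788, 994, 1224, 1478, 1756
D2: 182, 206, 230, 254, 278
D3: 24, 24, 24, 24
The third differences are constant at 24.
Work back: 182 − 24 = 158;  606 − 158 = 448;  1167 − 448 = 719

719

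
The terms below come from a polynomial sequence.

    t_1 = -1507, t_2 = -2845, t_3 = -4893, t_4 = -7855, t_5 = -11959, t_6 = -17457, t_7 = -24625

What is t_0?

D1: -1338  -2048  -2962  -4104  -5498  -7168
D2: -710  -914  -1142  -1394  -1670
D3: -204  -228  -252  -276
D4: -24  -24  -24
The fourth differences are constant at -24.
Work back: -204 + 24 = -180;  -710 + 180 = -530;  -1338 + 530 = -808;  -1507 + 808 = -699

-699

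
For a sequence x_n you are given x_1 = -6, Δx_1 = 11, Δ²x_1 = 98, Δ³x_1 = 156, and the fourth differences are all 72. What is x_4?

477

Build the table forward from the leading diagonal:
D4: 72  72  72  72
D3: 156  228  300  372
D2: 98  254  482  782
D1: 11  109  363  845
x: -6  5  114  477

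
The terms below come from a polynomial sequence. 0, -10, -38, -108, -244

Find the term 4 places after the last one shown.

First differences: -10, -28, -70, -136
Second differences: -18, -42, -66
Third differences: -24, -24
The third differences are constant (-24).
-66 − 24 = -90;  -136 − 90 = -226;  -244 − 226 = -470
-90 − 24 = -114;  -226 − 114 = -340;  -470 − 340 = -810
-114 − 24 = -138;  -340 − 138 = -478;  -810 − 478 = -1288
-138 − 24 = -162;  -478 − 162 = -640;  -1288 − 640 = -1928

-1928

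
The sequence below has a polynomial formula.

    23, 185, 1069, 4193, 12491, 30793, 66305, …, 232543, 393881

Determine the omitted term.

Using the first 7 terms:
D1: 162  884  3124  8298  18302  35512
D2: 722  2240  5174  10004  17210
D3: 1518  2934  4830  7206
D4: 1416  1896  2376
D5: 480  480
Constant fifth difference = 480.
Extend forward: 2376 + 480 = 2856;  7206 + 2856 = 10062;  17210 + 10062 = 27272;  35512 + 27272 = 62784;  66305 + 62784 = 129089

129089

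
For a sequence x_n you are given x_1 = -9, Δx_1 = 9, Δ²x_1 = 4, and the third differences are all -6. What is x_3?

Build the table forward from the leading diagonal:
Third differences: -6  -6  -6
Second differences: 4  -2  -8
First differences: 9  13  11
x: -9  0  13

13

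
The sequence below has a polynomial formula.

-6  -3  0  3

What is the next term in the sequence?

First differences: 3  3  3
First differences constant at 3.
3 + 3 = 6

6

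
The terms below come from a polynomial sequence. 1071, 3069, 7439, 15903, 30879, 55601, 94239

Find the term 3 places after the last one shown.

351909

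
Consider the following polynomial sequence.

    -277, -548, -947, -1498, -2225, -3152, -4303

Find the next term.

D1: -271, -399, -551, -727, -927, -1151
D2: -128, -152, -176, -200, -224
D3: -24, -24, -24, -24
Third differences constant at -24.
-224 − 24 = -248;  -1151 − 248 = -1399;  -4303 − 1399 = -5702

-5702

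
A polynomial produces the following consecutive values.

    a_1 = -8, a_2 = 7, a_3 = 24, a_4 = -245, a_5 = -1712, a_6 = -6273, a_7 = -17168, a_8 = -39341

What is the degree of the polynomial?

15, 17, -269, -1467, -4561, -10895, -22173
2, -286, -1198, -3094, -6334, -11278
-288, -912, -1896, -3240, -4944
-624, -984, -1344, -1704
-360, -360, -360
The fifth differences are constant, so the polynomial has degree 5.

5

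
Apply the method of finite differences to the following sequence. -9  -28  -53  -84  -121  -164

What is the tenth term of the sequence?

-396

D1: -19, -25, -31, -37, -43
D2: -6, -6, -6, -6
Second differences constant at -6.
-43 − 6 = -49;  -164 − 49 = -213
-49 − 6 = -55;  -213 − 55 = -268
-55 − 6 = -61;  -268 − 61 = -329
-61 − 6 = -67;  -329 − 67 = -396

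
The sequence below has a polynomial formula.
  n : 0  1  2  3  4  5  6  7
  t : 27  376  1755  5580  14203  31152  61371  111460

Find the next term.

D1: 349, 1379, 3825, 8623, 16949, 30219, 50089
D2: 1030, 2446, 4798, 8326, 13270, 19870
D3: 1416, 2352, 3528, 4944, 6600
D4: 936, 1176, 1416, 1656
D5: 240, 240, 240
Constant fifth difference = 240, so extend:
1656 + 240 = 1896;  6600 + 1896 = 8496;  19870 + 8496 = 28366;  50089 + 28366 = 78455;  111460 + 78455 = 189915

189915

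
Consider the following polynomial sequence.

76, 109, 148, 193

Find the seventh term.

D1: 33, 39, 45
D2: 6, 6
The second differences are constant (6).
45 + 6 = 51;  193 + 51 = 244
51 + 6 = 57;  244 + 57 = 301
57 + 6 = 63;  301 + 63 = 364

364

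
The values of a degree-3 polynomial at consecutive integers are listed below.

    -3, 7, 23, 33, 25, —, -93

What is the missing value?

Using the first 5 terms:
First differences: 10  16  10  -8
Second differences: 6  -6  -18
Third differences: -12  -12
Constant third difference = -12.
Extend forward: -18 − 12 = -30;  -8 − 30 = -38;  25 − 38 = -13

-13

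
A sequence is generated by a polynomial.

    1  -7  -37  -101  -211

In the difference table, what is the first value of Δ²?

Δ: -8, -30, -64, -110
Δ²: -22, -34, -46
Δ³: -12, -12

-22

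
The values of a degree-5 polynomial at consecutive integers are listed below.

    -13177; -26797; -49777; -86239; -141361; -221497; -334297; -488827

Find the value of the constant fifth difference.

-120

First differences: -13620, -22980, -36462, -55122, -80136, -112800, -154530
Second differences: -9360, -13482, -18660, -25014, -32664, -41730
Third differences: -4122, -5178, -6354, -7650, -9066
Fourth differences: -1056, -1176, -1296, -1416
Fifth differences: -120, -120, -120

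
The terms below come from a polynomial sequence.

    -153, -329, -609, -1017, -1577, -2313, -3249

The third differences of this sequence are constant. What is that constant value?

-24

Δ: -176, -280, -408, -560, -736, -936
Δ²: -104, -128, -152, -176, -200
Δ³: -24, -24, -24, -24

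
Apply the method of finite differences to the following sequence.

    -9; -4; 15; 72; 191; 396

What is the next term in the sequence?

Δ: 5, 19, 57, 119, 205
Δ²: 14, 38, 62, 86
Δ³: 24, 24, 24
The third differences are constant (24).
86 + 24 = 110;  205 + 110 = 315;  396 + 315 = 711

711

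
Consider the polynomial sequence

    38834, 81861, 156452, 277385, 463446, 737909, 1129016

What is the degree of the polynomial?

5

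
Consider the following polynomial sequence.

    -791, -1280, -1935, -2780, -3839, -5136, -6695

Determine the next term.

-489, -655, -845, -1059, -1297, -1559
-166, -190, -214, -238, -262
-24, -24, -24, -24
Constant third difference = -24, so extend:
-262 − 24 = -286;  -1559 − 286 = -1845;  -6695 − 1845 = -8540

-8540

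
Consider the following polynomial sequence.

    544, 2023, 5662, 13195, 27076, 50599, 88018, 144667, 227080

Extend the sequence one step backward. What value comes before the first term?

91

1479, 3639, 7533, 13881, 23523, 37419, 56649, 82413
2160, 3894, 6348, 9642, 13896, 19230, 25764
1734, 2454, 3294, 4254, 5334, 6534
720, 840, 960, 1080, 1200
120, 120, 120, 120
The fifth differences are constant at 120.
Work back: 720 − 120 = 600;  1734 − 600 = 1134;  2160 − 1134 = 1026;  1479 − 1026 = 453;  544 − 453 = 91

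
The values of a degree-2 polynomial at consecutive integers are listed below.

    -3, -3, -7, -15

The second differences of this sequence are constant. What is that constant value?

-4

Δ: 0, -4, -8
Δ²: -4, -4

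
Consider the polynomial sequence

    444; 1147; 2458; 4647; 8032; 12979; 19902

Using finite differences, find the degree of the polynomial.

4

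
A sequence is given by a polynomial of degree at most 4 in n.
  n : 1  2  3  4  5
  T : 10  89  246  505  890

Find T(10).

D1: 79 , 157 , 259 , 385
D2: 78 , 102 , 126
D3: 24 , 24
Third differences constant at 24.
126 + 24 = 150;  385 + 150 = 535;  890 + 535 = 1425
150 + 24 = 174;  535 + 174 = 709;  1425 + 709 = 2134
174 + 24 = 198;  709 + 198 = 907;  2134 + 907 = 3041
198 + 24 = 222;  907 + 222 = 1129;  3041 + 1129 = 4170
222 + 24 = 246;  1129 + 246 = 1375;  4170 + 1375 = 5545

5545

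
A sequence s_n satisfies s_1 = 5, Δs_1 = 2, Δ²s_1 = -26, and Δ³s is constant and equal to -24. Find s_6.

-485

Build the table forward from the leading diagonal:
Δ³: -24  -24  -24  -24  -24  -24
Δ²: -26  -50  -74  -98  -122  -146
Δ: 2  -24  -74  -148  -246  -368
s: 5  7  -17  -91  -239  -485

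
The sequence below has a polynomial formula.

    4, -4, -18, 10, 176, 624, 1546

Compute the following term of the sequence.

D1: -8  -14  28  166  448  922
D2: -6  42  138  282  474
D3: 48  96  144  192
D4: 48  48  48
Fourth differences constant at 48.
192 + 48 = 240;  474 + 240 = 714;  922 + 714 = 1636;  1546 + 1636 = 3182

3182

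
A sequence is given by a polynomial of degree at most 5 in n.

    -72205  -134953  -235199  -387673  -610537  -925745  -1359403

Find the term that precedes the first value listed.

-35297

D1: -62748, -100246, -152474, -222864, -315208, -433658
D2: -37498, -52228, -70390, -92344, -118450
D3: -14730, -18162, -21954, -26106
D4: -3432, -3792, -4152
D5: -360, -360
The fifth differences are constant at -360.
Work back: -3432 + 360 = -3072;  -14730 + 3072 = -11658;  -37498 + 11658 = -25840;  -62748 + 25840 = -36908;  -72205 + 36908 = -35297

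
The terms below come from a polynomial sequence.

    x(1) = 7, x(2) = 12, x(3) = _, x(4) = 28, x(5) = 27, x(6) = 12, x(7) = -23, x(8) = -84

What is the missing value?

Using the last 5 terms:
-1  -15  -35  -61
-14  -20  -26
-6  -6
Constant third difference = -6.
Extend backward: -14 + 6 = -8;  -1 + 8 = 7;  28 − 7 = 21

21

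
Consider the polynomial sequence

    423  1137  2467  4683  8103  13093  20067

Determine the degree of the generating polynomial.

4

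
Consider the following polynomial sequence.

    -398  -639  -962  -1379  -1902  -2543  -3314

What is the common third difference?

-12

First differences: -241, -323, -417, -523, -641, -771
Second differences: -82, -94, -106, -118, -130
Third differences: -12, -12, -12, -12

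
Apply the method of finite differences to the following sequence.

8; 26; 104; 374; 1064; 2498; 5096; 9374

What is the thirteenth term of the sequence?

80744

D1: 18  78  270  690  1434  2598  4278
D2: 60  192  420  744  1164  1680
D3: 132  228  324  420  516
D4: 96  96  96  96
Fourth differences constant at 96.
516 + 96 = 612;  1680 + 612 = 2292;  4278 + 2292 = 6570;  9374 + 6570 = 15944
612 + 96 = 708;  2292 + 708 = 3000;  6570 + 3000 = 9570;  15944 + 9570 = 25514
708 + 96 = 804;  3000 + 804 = 3804;  9570 + 3804 = 13374;  25514 + 13374 = 38888
804 + 96 = 900;  3804 + 900 = 4704;  13374 + 4704 = 18078;  38888 + 18078 = 56966
900 + 96 = 996;  4704 + 996 = 5700;  18078 + 5700 = 23778;  56966 + 23778 = 80744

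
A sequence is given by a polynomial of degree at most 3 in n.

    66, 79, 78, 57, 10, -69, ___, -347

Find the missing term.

-186

Using the first 6 terms:
13  -1  -21  -47  -79
-14  -20  -26  -32
-6  -6  -6
Constant third difference = -6.
Extend forward: -32 − 6 = -38;  -79 − 38 = -117;  -69 − 117 = -186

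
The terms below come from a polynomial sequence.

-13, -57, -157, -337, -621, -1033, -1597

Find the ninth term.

-3277

First differences: -44  -100  -180  -284  -412  -564
Second differences: -56  -80  -104  -128  -152
Third differences: -24  -24  -24  -24
The third differences are constant (-24).
-152 − 24 = -176;  -564 − 176 = -740;  -1597 − 740 = -2337
-176 − 24 = -200;  -740 − 200 = -940;  -2337 − 940 = -3277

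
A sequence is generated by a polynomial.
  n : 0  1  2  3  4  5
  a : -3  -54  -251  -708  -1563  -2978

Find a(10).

-25803

First differences: -51  -197  -457  -855  -1415
Second differences: -146  -260  -398  -560
Third differences: -114  -138  -162
Fourth differences: -24  -24
Constant fourth difference = -24, so extend:
-162 − 24 = -186;  -560 − 186 = -746;  -1415 − 746 = -2161;  -2978 − 2161 = -5139
-186 − 24 = -210;  -746 − 210 = -956;  -2161 − 956 = -3117;  -5139 − 3117 = -8256
-210 − 24 = -234;  -956 − 234 = -1190;  -3117 − 1190 = -4307;  -8256 − 4307 = -12563
-234 − 24 = -258;  -1190 − 258 = -1448;  -4307 − 1448 = -5755;  -12563 − 5755 = -18318
-258 − 24 = -282;  -1448 − 282 = -1730;  -5755 − 1730 = -7485;  -18318 − 7485 = -25803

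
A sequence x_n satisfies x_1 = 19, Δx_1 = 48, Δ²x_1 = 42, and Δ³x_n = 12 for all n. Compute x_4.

Build the table forward from the leading diagonal:
D3: 12  12  12  12
D2: 42  54  66  78
D1: 48  90  144  210
x: 19  67  157  301

301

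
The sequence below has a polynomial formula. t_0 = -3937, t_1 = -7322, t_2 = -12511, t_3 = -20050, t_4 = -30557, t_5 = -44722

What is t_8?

First differences: -3385, -5189, -7539, -10507, -14165
Second differences: -1804, -2350, -2968, -3658
Third differences: -546, -618, -690
Fourth differences: -72, -72
Constant fourth difference = -72, so extend:
-690 − 72 = -762;  -3658 − 762 = -4420;  -14165 − 4420 = -18585;  -44722 − 18585 = -63307
-762 − 72 = -834;  -4420 − 834 = -5254;  -18585 − 5254 = -23839;  -63307 − 23839 = -87146
-834 − 72 = -906;  -5254 − 906 = -6160;  -23839 − 6160 = -29999;  -87146 − 29999 = -117145

-117145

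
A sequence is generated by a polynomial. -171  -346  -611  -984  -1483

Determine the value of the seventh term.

-175, -265, -373, -499
-90, -108, -126
-18, -18
The third differences are constant (-18).
-126 − 18 = -144;  -499 − 144 = -643;  -1483 − 643 = -2126
-144 − 18 = -162;  -643 − 162 = -805;  -2126 − 805 = -2931

-2931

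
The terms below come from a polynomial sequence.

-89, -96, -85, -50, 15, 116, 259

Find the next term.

-7  11  35  65  101  143
18  24  30  36  42
6  6  6  6
The third differences are constant (6).
42 + 6 = 48;  143 + 48 = 191;  259 + 191 = 450

450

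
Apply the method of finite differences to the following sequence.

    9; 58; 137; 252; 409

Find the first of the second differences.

30

Δ: 49, 79, 115, 157
Δ²: 30, 36, 42
Δ³: 6, 6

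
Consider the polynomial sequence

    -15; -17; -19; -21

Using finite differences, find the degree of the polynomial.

1

-2, -2, -2
The first differences are constant, so the polynomial has degree 1.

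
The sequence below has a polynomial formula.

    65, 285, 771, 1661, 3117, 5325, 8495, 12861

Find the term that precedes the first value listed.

-3

Δ: 220, 486, 890, 1456, 2208, 3170, 4366
Δ²: 266, 404, 566, 752, 962, 1196
Δ³: 138, 162, 186, 210, 234
Δ⁴: 24, 24, 24, 24
The fourth differences are constant at 24.
Work back: 138 − 24 = 114;  266 − 114 = 152;  220 − 152 = 68;  65 − 68 = -3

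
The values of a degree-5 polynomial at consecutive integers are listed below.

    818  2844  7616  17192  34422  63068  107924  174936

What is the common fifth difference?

120

D1: 2026, 4772, 9576, 17230, 28646, 44856, 67012
D2: 2746, 4804, 7654, 11416, 16210, 22156
D3: 2058, 2850, 3762, 4794, 5946
D4: 792, 912, 1032, 1152
D5: 120, 120, 120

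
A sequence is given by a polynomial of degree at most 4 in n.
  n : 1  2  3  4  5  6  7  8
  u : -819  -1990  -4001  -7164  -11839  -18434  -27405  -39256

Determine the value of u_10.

-73854

Δ: -1171, -2011, -3163, -4675, -6595, -8971, -11851
Δ²: -840, -1152, -1512, -1920, -2376, -2880
Δ³: -312, -360, -408, -456, -504
Δ⁴: -48, -48, -48, -48
Constant fourth difference = -48, so extend:
-504 − 48 = -552;  -2880 − 552 = -3432;  -11851 − 3432 = -15283;  -39256 − 15283 = -54539
-552 − 48 = -600;  -3432 − 600 = -4032;  -15283 − 4032 = -19315;  -54539 − 19315 = -73854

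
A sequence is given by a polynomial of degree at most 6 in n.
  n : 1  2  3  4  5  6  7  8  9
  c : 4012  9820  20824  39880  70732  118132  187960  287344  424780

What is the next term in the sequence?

610252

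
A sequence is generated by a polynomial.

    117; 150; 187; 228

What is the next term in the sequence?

D1: 33  37  41
D2: 4  4
Constant second difference = 4, so extend:
41 + 4 = 45;  228 + 45 = 273

273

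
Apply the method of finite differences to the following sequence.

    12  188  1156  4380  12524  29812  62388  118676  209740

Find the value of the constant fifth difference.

360

D1: 176, 968, 3224, 8144, 17288, 32576, 56288, 91064
D2: 792, 2256, 4920, 9144, 15288, 23712, 34776
D3: 1464, 2664, 4224, 6144, 8424, 11064
D4: 1200, 1560, 1920, 2280, 2640
D5: 360, 360, 360, 360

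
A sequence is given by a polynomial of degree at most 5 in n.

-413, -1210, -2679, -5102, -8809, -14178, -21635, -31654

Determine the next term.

-44757

First differences: -797  -1469  -2423  -3707  -5369  -7457  -10019
Second differences: -672  -954  -1284  -1662  -2088  -2562
Third differences: -282  -330  -378  -426  -474
Fourth differences: -48  -48  -48  -48
Constant fourth difference = -48, so extend:
-474 − 48 = -522;  -2562 − 522 = -3084;  -10019 − 3084 = -13103;  -31654 − 13103 = -44757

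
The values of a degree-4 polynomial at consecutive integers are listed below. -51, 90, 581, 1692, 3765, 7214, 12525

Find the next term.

20256

141, 491, 1111, 2073, 3449, 5311
350, 620, 962, 1376, 1862
270, 342, 414, 486
72, 72, 72
Fourth differences constant at 72.
486 + 72 = 558;  1862 + 558 = 2420;  5311 + 2420 = 7731;  12525 + 7731 = 20256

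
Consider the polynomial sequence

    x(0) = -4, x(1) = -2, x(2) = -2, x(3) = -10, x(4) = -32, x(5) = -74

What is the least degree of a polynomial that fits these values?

Δ: 2, 0, -8, -22, -42
Δ²: -2, -8, -14, -20
Δ³: -6, -6, -6
The third differences are constant, so the polynomial has degree 3.

3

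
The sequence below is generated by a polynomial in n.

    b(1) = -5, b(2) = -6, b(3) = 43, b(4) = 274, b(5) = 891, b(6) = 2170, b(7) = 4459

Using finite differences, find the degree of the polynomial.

4

First differences: -1, 49, 231, 617, 1279, 2289
Second differences: 50, 182, 386, 662, 1010
Third differences: 132, 204, 276, 348
Fourth differences: 72, 72, 72
The fourth differences are constant, so the polynomial has degree 4.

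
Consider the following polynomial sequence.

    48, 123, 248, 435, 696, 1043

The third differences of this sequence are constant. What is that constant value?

12

D1: 75, 125, 187, 261, 347
D2: 50, 62, 74, 86
D3: 12, 12, 12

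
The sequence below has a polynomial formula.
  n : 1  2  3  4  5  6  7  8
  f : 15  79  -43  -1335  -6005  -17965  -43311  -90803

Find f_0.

5

First differences: 64, -122, -1292, -4670, -11960, -25346, -47492
Second differences: -186, -1170, -3378, -7290, -13386, -22146
Third differences: -984, -2208, -3912, -6096, -8760
Fourth differences: -1224, -1704, -2184, -2664
Fifth differences: -480, -480, -480
The fifth differences are constant at -480.
Work back: -1224 + 480 = -744;  -984 + 744 = -240;  -186 + 240 = 54;  64 − 54 = 10;  15 − 10 = 5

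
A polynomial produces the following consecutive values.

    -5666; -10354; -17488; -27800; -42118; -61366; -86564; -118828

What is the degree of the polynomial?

Δ: -4688, -7134, -10312, -14318, -19248, -25198, -32264
Δ²: -2446, -3178, -4006, -4930, -5950, -7066
Δ³: -732, -828, -924, -1020, -1116
Δ⁴: -96, -96, -96, -96
The fourth differences are constant, so the polynomial has degree 4.

4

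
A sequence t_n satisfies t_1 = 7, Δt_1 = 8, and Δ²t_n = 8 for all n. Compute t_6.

127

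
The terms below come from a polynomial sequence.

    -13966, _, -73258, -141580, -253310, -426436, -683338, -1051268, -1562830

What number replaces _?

-34268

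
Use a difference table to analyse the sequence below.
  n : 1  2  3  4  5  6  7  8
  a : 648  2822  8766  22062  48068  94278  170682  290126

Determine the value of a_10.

2174, 5944, 13296, 26006, 46210, 76404, 119444
3770, 7352, 12710, 20204, 30194, 43040
3582, 5358, 7494, 9990, 12846
1776, 2136, 2496, 2856
360, 360, 360
Constant fifth difference = 360, so extend:
2856 + 360 = 3216;  12846 + 3216 = 16062;  43040 + 16062 = 59102;  119444 + 59102 = 178546;  290126 + 178546 = 468672
3216 + 360 = 3576;  16062 + 3576 = 19638;  59102 + 19638 = 78740;  178546 + 78740 = 257286;  468672 + 257286 = 725958

725958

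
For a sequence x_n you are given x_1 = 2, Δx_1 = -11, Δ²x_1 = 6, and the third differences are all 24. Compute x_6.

247

Build the table forward from the leading diagonal:
D3: 24, 24, 24, 24, 24, 24
D2: 6, 30, 54, 78, 102, 126
D1: -11, -5, 25, 79, 157, 259
x: 2, -9, -14, 11, 90, 247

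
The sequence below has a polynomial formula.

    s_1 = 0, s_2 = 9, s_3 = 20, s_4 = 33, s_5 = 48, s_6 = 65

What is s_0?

First differences: 9  11  13  15  17
Second differences: 2  2  2  2
The second differences are constant at 2.
Work back: 9 − 2 = 7;  0 − 7 = -7

-7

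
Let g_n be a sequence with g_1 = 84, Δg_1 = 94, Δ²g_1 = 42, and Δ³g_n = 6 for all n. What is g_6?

1034

Build the table forward from the leading diagonal:
Δ³: 6  6  6  6  6  6
Δ²: 42  48  54  60  66  72
Δ: 94  136  184  238  298  364
g: 84  178  314  498  736  1034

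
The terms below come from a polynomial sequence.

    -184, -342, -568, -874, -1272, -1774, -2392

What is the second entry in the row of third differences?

D1: -158, -226, -306, -398, -502, -618
D2: -68, -80, -92, -104, -116
D3: -12, -12, -12, -12

-12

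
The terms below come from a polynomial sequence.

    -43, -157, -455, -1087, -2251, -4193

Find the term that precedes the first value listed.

Δ: -114, -298, -632, -1164, -1942
Δ²: -184, -334, -532, -778
Δ³: -150, -198, -246
Δ⁴: -48, -48
The fourth differences are constant at -48.
Work back: -150 + 48 = -102;  -184 + 102 = -82;  -114 + 82 = -32;  -43 + 32 = -11

-11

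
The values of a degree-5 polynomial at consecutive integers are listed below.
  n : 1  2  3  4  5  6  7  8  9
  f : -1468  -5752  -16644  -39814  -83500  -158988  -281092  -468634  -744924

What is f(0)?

-210

Δ: -4284, -10892, -23170, -43686, -75488, -122104, -187542, -276290
Δ²: -6608, -12278, -20516, -31802, -46616, -65438, -88748
Δ³: -5670, -8238, -11286, -14814, -18822, -23310
Δ⁴: -2568, -3048, -3528, -4008, -4488
Δ⁵: -480, -480, -480, -480
The fifth differences are constant at -480.
Work back: -2568 + 480 = -2088;  -5670 + 2088 = -3582;  -6608 + 3582 = -3026;  -4284 + 3026 = -1258;  -1468 + 1258 = -210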